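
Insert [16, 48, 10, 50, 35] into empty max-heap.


Insert 16: [16]
Insert 48: [48, 16]
Insert 10: [48, 16, 10]
Insert 50: [50, 48, 10, 16]
Insert 35: [50, 48, 10, 16, 35]

Final heap: [50, 48, 10, 16, 35]


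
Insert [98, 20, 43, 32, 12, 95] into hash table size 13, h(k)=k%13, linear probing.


Insert 98: h=7 -> slot 7
Insert 20: h=7, 1 probes -> slot 8
Insert 43: h=4 -> slot 4
Insert 32: h=6 -> slot 6
Insert 12: h=12 -> slot 12
Insert 95: h=4, 1 probes -> slot 5

Table: [None, None, None, None, 43, 95, 32, 98, 20, None, None, None, 12]


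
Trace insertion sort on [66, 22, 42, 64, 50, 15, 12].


Initial: [66, 22, 42, 64, 50, 15, 12]
Insert 22: [22, 66, 42, 64, 50, 15, 12]
Insert 42: [22, 42, 66, 64, 50, 15, 12]
Insert 64: [22, 42, 64, 66, 50, 15, 12]
Insert 50: [22, 42, 50, 64, 66, 15, 12]
Insert 15: [15, 22, 42, 50, 64, 66, 12]
Insert 12: [12, 15, 22, 42, 50, 64, 66]

Sorted: [12, 15, 22, 42, 50, 64, 66]


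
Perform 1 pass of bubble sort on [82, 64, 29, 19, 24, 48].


Initial: [82, 64, 29, 19, 24, 48]
Pass 1: [64, 29, 19, 24, 48, 82] (5 swaps)

After 1 pass: [64, 29, 19, 24, 48, 82]


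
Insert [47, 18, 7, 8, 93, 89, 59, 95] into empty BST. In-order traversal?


Insert 47: root
Insert 18: L from 47
Insert 7: L from 47 -> L from 18
Insert 8: L from 47 -> L from 18 -> R from 7
Insert 93: R from 47
Insert 89: R from 47 -> L from 93
Insert 59: R from 47 -> L from 93 -> L from 89
Insert 95: R from 47 -> R from 93

In-order: [7, 8, 18, 47, 59, 89, 93, 95]


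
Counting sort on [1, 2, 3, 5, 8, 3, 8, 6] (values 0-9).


Input: [1, 2, 3, 5, 8, 3, 8, 6]
Counts: [0, 1, 1, 2, 0, 1, 1, 0, 2, 0]

Sorted: [1, 2, 3, 3, 5, 6, 8, 8]


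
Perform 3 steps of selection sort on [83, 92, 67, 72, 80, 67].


Initial: [83, 92, 67, 72, 80, 67]
Step 1: min=67 at 2
  Swap: [67, 92, 83, 72, 80, 67]
Step 2: min=67 at 5
  Swap: [67, 67, 83, 72, 80, 92]
Step 3: min=72 at 3
  Swap: [67, 67, 72, 83, 80, 92]

After 3 steps: [67, 67, 72, 83, 80, 92]


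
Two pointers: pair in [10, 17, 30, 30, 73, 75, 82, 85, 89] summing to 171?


lo=0(10)+hi=8(89)=99
lo=1(17)+hi=8(89)=106
lo=2(30)+hi=8(89)=119
lo=3(30)+hi=8(89)=119
lo=4(73)+hi=8(89)=162
lo=5(75)+hi=8(89)=164
lo=6(82)+hi=8(89)=171

Yes: 82+89=171


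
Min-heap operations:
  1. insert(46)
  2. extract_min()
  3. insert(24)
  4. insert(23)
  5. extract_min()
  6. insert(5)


insert(46) -> [46]
extract_min()->46, []
insert(24) -> [24]
insert(23) -> [23, 24]
extract_min()->23, [24]
insert(5) -> [5, 24]

Final heap: [5, 24]


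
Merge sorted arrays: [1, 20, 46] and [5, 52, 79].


Take 1 from A
Take 5 from B
Take 20 from A
Take 46 from A

Merged: [1, 5, 20, 46, 52, 79]


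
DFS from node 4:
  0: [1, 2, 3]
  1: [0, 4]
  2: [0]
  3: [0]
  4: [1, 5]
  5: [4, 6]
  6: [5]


Visit 4, push [5, 1]
Visit 1, push [0]
Visit 0, push [3, 2]
Visit 2, push []
Visit 3, push []
Visit 5, push [6]
Visit 6, push []

DFS order: [4, 1, 0, 2, 3, 5, 6]


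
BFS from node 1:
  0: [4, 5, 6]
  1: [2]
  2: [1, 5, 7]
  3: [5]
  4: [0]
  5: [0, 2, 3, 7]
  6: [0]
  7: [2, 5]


Visit 1, enqueue [2]
Visit 2, enqueue [5, 7]
Visit 5, enqueue [0, 3]
Visit 7, enqueue []
Visit 0, enqueue [4, 6]
Visit 3, enqueue []
Visit 4, enqueue []
Visit 6, enqueue []

BFS order: [1, 2, 5, 7, 0, 3, 4, 6]


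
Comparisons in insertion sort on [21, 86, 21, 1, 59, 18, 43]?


Algorithm: insertion sort
Input: [21, 86, 21, 1, 59, 18, 43]
Sorted: [1, 18, 21, 21, 43, 59, 86]

16


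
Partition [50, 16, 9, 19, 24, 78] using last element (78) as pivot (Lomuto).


Pivot: 78
  50 <= 78: advance i (no swap)
  16 <= 78: advance i (no swap)
  9 <= 78: advance i (no swap)
  19 <= 78: advance i (no swap)
  24 <= 78: advance i (no swap)
Place pivot at 5: [50, 16, 9, 19, 24, 78]

Partitioned: [50, 16, 9, 19, 24, 78]


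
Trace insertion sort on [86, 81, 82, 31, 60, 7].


Initial: [86, 81, 82, 31, 60, 7]
Insert 81: [81, 86, 82, 31, 60, 7]
Insert 82: [81, 82, 86, 31, 60, 7]
Insert 31: [31, 81, 82, 86, 60, 7]
Insert 60: [31, 60, 81, 82, 86, 7]
Insert 7: [7, 31, 60, 81, 82, 86]

Sorted: [7, 31, 60, 81, 82, 86]


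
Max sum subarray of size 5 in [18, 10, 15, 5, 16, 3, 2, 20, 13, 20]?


[0:5]: 64
[1:6]: 49
[2:7]: 41
[3:8]: 46
[4:9]: 54
[5:10]: 58

Max: 64 at [0:5]


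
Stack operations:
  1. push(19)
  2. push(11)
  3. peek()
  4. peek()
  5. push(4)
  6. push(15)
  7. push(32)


push(19) -> [19]
push(11) -> [19, 11]
peek()->11
peek()->11
push(4) -> [19, 11, 4]
push(15) -> [19, 11, 4, 15]
push(32) -> [19, 11, 4, 15, 32]

Final stack: [19, 11, 4, 15, 32]


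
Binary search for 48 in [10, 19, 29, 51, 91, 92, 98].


Step 1: lo=0, hi=6, mid=3, val=51
Step 2: lo=0, hi=2, mid=1, val=19
Step 3: lo=2, hi=2, mid=2, val=29

Not found


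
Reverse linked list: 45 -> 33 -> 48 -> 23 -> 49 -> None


Step 1: curr=45, set curr.next=prev(None) | reversed so far: 45
Step 2: curr=33, set curr.next=prev(45) | reversed so far: 33 -> 45
Step 3: curr=48, set curr.next=prev(33) | reversed so far: 48 -> 33 -> 45
Step 4: curr=23, set curr.next=prev(48) | reversed so far: 23 -> 48 -> 33 -> 45
Step 5: curr=49, set curr.next=prev(23) | reversed so far: 49 -> 23 -> 48 -> 33 -> 45

49 -> 23 -> 48 -> 33 -> 45 -> None


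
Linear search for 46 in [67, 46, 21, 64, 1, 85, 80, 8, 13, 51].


i=0: 67!=46
i=1: 46==46 found!

Found at 1, 2 comps


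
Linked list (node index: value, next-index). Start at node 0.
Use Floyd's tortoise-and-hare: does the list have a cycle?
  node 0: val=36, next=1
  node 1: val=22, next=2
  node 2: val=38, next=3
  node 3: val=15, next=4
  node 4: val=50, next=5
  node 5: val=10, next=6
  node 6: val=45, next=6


Floyd's tortoise (slow, +1) and hare (fast, +2):
  init: slow=0, fast=0
  step 1: slow=1, fast=2
  step 2: slow=2, fast=4
  step 3: slow=3, fast=6
  step 4: slow=4, fast=6
  step 5: slow=5, fast=6
  step 6: slow=6, fast=6
  slow == fast at node 6: cycle detected

Cycle: yes


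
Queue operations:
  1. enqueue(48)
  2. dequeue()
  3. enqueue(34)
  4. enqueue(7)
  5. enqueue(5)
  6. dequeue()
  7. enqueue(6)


enqueue(48) -> [48]
dequeue()->48, []
enqueue(34) -> [34]
enqueue(7) -> [34, 7]
enqueue(5) -> [34, 7, 5]
dequeue()->34, [7, 5]
enqueue(6) -> [7, 5, 6]

Final queue: [7, 5, 6]


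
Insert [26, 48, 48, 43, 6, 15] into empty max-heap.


Insert 26: [26]
Insert 48: [48, 26]
Insert 48: [48, 26, 48]
Insert 43: [48, 43, 48, 26]
Insert 6: [48, 43, 48, 26, 6]
Insert 15: [48, 43, 48, 26, 6, 15]

Final heap: [48, 43, 48, 26, 6, 15]


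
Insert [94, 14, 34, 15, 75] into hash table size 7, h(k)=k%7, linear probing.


Insert 94: h=3 -> slot 3
Insert 14: h=0 -> slot 0
Insert 34: h=6 -> slot 6
Insert 15: h=1 -> slot 1
Insert 75: h=5 -> slot 5

Table: [14, 15, None, 94, None, 75, 34]


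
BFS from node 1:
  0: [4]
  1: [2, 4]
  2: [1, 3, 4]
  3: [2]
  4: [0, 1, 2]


Visit 1, enqueue [2, 4]
Visit 2, enqueue [3]
Visit 4, enqueue [0]
Visit 3, enqueue []
Visit 0, enqueue []

BFS order: [1, 2, 4, 3, 0]


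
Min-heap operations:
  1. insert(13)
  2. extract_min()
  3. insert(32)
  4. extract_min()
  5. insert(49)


insert(13) -> [13]
extract_min()->13, []
insert(32) -> [32]
extract_min()->32, []
insert(49) -> [49]

Final heap: [49]


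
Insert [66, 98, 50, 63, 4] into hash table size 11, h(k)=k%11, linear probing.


Insert 66: h=0 -> slot 0
Insert 98: h=10 -> slot 10
Insert 50: h=6 -> slot 6
Insert 63: h=8 -> slot 8
Insert 4: h=4 -> slot 4

Table: [66, None, None, None, 4, None, 50, None, 63, None, 98]


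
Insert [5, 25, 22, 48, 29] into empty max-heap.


Insert 5: [5]
Insert 25: [25, 5]
Insert 22: [25, 5, 22]
Insert 48: [48, 25, 22, 5]
Insert 29: [48, 29, 22, 5, 25]

Final heap: [48, 29, 22, 5, 25]


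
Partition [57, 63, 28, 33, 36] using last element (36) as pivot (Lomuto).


Pivot: 36
  28 <= 36: swap -> [28, 63, 57, 33, 36]
  33 <= 36: swap -> [28, 33, 57, 63, 36]
Place pivot at 2: [28, 33, 36, 63, 57]

Partitioned: [28, 33, 36, 63, 57]


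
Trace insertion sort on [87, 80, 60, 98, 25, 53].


Initial: [87, 80, 60, 98, 25, 53]
Insert 80: [80, 87, 60, 98, 25, 53]
Insert 60: [60, 80, 87, 98, 25, 53]
Insert 98: [60, 80, 87, 98, 25, 53]
Insert 25: [25, 60, 80, 87, 98, 53]
Insert 53: [25, 53, 60, 80, 87, 98]

Sorted: [25, 53, 60, 80, 87, 98]


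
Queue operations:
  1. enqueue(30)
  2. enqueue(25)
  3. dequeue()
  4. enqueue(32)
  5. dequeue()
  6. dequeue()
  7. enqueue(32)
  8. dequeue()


enqueue(30) -> [30]
enqueue(25) -> [30, 25]
dequeue()->30, [25]
enqueue(32) -> [25, 32]
dequeue()->25, [32]
dequeue()->32, []
enqueue(32) -> [32]
dequeue()->32, []

Final queue: []


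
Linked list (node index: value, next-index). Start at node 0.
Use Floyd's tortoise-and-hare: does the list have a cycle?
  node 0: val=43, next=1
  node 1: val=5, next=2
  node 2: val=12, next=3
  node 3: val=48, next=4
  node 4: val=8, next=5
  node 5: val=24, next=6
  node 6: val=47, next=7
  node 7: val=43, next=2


Floyd's tortoise (slow, +1) and hare (fast, +2):
  init: slow=0, fast=0
  step 1: slow=1, fast=2
  step 2: slow=2, fast=4
  step 3: slow=3, fast=6
  step 4: slow=4, fast=2
  step 5: slow=5, fast=4
  step 6: slow=6, fast=6
  slow == fast at node 6: cycle detected

Cycle: yes


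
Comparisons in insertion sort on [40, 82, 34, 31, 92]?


Algorithm: insertion sort
Input: [40, 82, 34, 31, 92]
Sorted: [31, 34, 40, 82, 92]

7


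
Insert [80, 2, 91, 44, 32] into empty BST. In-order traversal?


Insert 80: root
Insert 2: L from 80
Insert 91: R from 80
Insert 44: L from 80 -> R from 2
Insert 32: L from 80 -> R from 2 -> L from 44

In-order: [2, 32, 44, 80, 91]


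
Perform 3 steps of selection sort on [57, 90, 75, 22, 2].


Initial: [57, 90, 75, 22, 2]
Step 1: min=2 at 4
  Swap: [2, 90, 75, 22, 57]
Step 2: min=22 at 3
  Swap: [2, 22, 75, 90, 57]
Step 3: min=57 at 4
  Swap: [2, 22, 57, 90, 75]

After 3 steps: [2, 22, 57, 90, 75]


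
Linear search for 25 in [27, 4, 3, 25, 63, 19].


i=0: 27!=25
i=1: 4!=25
i=2: 3!=25
i=3: 25==25 found!

Found at 3, 4 comps


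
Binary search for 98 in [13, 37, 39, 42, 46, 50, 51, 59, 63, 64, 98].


Step 1: lo=0, hi=10, mid=5, val=50
Step 2: lo=6, hi=10, mid=8, val=63
Step 3: lo=9, hi=10, mid=9, val=64
Step 4: lo=10, hi=10, mid=10, val=98

Found at index 10


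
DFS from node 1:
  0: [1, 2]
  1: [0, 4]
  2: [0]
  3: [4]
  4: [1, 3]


Visit 1, push [4, 0]
Visit 0, push [2]
Visit 2, push []
Visit 4, push [3]
Visit 3, push []

DFS order: [1, 0, 2, 4, 3]


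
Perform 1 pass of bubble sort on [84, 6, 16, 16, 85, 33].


Initial: [84, 6, 16, 16, 85, 33]
Pass 1: [6, 16, 16, 84, 33, 85] (4 swaps)

After 1 pass: [6, 16, 16, 84, 33, 85]


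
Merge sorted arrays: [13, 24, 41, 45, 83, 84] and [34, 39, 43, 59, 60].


Take 13 from A
Take 24 from A
Take 34 from B
Take 39 from B
Take 41 from A
Take 43 from B
Take 45 from A
Take 59 from B
Take 60 from B

Merged: [13, 24, 34, 39, 41, 43, 45, 59, 60, 83, 84]


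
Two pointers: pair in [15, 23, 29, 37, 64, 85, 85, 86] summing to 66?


lo=0(15)+hi=7(86)=101
lo=0(15)+hi=6(85)=100
lo=0(15)+hi=5(85)=100
lo=0(15)+hi=4(64)=79
lo=0(15)+hi=3(37)=52
lo=1(23)+hi=3(37)=60
lo=2(29)+hi=3(37)=66

Yes: 29+37=66


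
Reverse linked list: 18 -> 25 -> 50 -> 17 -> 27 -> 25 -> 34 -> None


Step 1: curr=18, set curr.next=prev(None) | reversed so far: 18
Step 2: curr=25, set curr.next=prev(18) | reversed so far: 25 -> 18
Step 3: curr=50, set curr.next=prev(25) | reversed so far: 50 -> 25 -> 18
Step 4: curr=17, set curr.next=prev(50) | reversed so far: 17 -> 50 -> 25 -> 18
Step 5: curr=27, set curr.next=prev(17) | reversed so far: 27 -> 17 -> 50 -> 25 -> 18
Step 6: curr=25, set curr.next=prev(27) | reversed so far: 25 -> 27 -> 17 -> 50 -> 25 -> 18
Step 7: curr=34, set curr.next=prev(25) | reversed so far: 34 -> 25 -> 27 -> 17 -> 50 -> 25 -> 18

34 -> 25 -> 27 -> 17 -> 50 -> 25 -> 18 -> None


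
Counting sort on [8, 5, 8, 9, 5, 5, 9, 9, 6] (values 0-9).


Input: [8, 5, 8, 9, 5, 5, 9, 9, 6]
Counts: [0, 0, 0, 0, 0, 3, 1, 0, 2, 3]

Sorted: [5, 5, 5, 6, 8, 8, 9, 9, 9]


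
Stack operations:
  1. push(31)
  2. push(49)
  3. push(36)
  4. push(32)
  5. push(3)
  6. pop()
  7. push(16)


push(31) -> [31]
push(49) -> [31, 49]
push(36) -> [31, 49, 36]
push(32) -> [31, 49, 36, 32]
push(3) -> [31, 49, 36, 32, 3]
pop()->3, [31, 49, 36, 32]
push(16) -> [31, 49, 36, 32, 16]

Final stack: [31, 49, 36, 32, 16]


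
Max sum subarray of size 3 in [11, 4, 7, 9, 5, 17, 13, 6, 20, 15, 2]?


[0:3]: 22
[1:4]: 20
[2:5]: 21
[3:6]: 31
[4:7]: 35
[5:8]: 36
[6:9]: 39
[7:10]: 41
[8:11]: 37

Max: 41 at [7:10]


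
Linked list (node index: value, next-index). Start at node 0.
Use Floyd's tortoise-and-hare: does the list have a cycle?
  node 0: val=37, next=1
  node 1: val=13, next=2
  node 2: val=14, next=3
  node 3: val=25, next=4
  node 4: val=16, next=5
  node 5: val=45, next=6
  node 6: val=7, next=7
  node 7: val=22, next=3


Floyd's tortoise (slow, +1) and hare (fast, +2):
  init: slow=0, fast=0
  step 1: slow=1, fast=2
  step 2: slow=2, fast=4
  step 3: slow=3, fast=6
  step 4: slow=4, fast=3
  step 5: slow=5, fast=5
  slow == fast at node 5: cycle detected

Cycle: yes


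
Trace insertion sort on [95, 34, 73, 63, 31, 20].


Initial: [95, 34, 73, 63, 31, 20]
Insert 34: [34, 95, 73, 63, 31, 20]
Insert 73: [34, 73, 95, 63, 31, 20]
Insert 63: [34, 63, 73, 95, 31, 20]
Insert 31: [31, 34, 63, 73, 95, 20]
Insert 20: [20, 31, 34, 63, 73, 95]

Sorted: [20, 31, 34, 63, 73, 95]


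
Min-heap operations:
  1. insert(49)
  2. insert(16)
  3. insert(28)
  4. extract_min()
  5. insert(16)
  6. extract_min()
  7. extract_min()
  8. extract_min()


insert(49) -> [49]
insert(16) -> [16, 49]
insert(28) -> [16, 49, 28]
extract_min()->16, [28, 49]
insert(16) -> [16, 49, 28]
extract_min()->16, [28, 49]
extract_min()->28, [49]
extract_min()->49, []

Final heap: []


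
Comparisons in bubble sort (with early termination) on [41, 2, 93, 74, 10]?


Algorithm: bubble sort (with early termination)
Input: [41, 2, 93, 74, 10]
Sorted: [2, 10, 41, 74, 93]

10


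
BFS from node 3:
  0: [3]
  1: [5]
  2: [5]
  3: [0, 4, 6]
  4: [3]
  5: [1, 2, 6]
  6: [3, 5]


Visit 3, enqueue [0, 4, 6]
Visit 0, enqueue []
Visit 4, enqueue []
Visit 6, enqueue [5]
Visit 5, enqueue [1, 2]
Visit 1, enqueue []
Visit 2, enqueue []

BFS order: [3, 0, 4, 6, 5, 1, 2]


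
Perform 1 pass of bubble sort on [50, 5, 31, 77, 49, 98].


Initial: [50, 5, 31, 77, 49, 98]
Pass 1: [5, 31, 50, 49, 77, 98] (3 swaps)

After 1 pass: [5, 31, 50, 49, 77, 98]


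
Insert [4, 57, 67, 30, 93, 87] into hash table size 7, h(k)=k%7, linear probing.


Insert 4: h=4 -> slot 4
Insert 57: h=1 -> slot 1
Insert 67: h=4, 1 probes -> slot 5
Insert 30: h=2 -> slot 2
Insert 93: h=2, 1 probes -> slot 3
Insert 87: h=3, 3 probes -> slot 6

Table: [None, 57, 30, 93, 4, 67, 87]


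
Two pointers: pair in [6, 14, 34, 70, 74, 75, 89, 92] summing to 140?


lo=0(6)+hi=7(92)=98
lo=1(14)+hi=7(92)=106
lo=2(34)+hi=7(92)=126
lo=3(70)+hi=7(92)=162
lo=3(70)+hi=6(89)=159
lo=3(70)+hi=5(75)=145
lo=3(70)+hi=4(74)=144

No pair found


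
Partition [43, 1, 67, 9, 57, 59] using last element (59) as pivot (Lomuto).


Pivot: 59
  43 <= 59: advance i (no swap)
  1 <= 59: advance i (no swap)
  9 <= 59: swap -> [43, 1, 9, 67, 57, 59]
  57 <= 59: swap -> [43, 1, 9, 57, 67, 59]
Place pivot at 4: [43, 1, 9, 57, 59, 67]

Partitioned: [43, 1, 9, 57, 59, 67]


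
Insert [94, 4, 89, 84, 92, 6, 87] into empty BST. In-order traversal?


Insert 94: root
Insert 4: L from 94
Insert 89: L from 94 -> R from 4
Insert 84: L from 94 -> R from 4 -> L from 89
Insert 92: L from 94 -> R from 4 -> R from 89
Insert 6: L from 94 -> R from 4 -> L from 89 -> L from 84
Insert 87: L from 94 -> R from 4 -> L from 89 -> R from 84

In-order: [4, 6, 84, 87, 89, 92, 94]


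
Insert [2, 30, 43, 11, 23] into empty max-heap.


Insert 2: [2]
Insert 30: [30, 2]
Insert 43: [43, 2, 30]
Insert 11: [43, 11, 30, 2]
Insert 23: [43, 23, 30, 2, 11]

Final heap: [43, 23, 30, 2, 11]


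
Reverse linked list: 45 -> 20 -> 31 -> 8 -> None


Step 1: curr=45, set curr.next=prev(None) | reversed so far: 45
Step 2: curr=20, set curr.next=prev(45) | reversed so far: 20 -> 45
Step 3: curr=31, set curr.next=prev(20) | reversed so far: 31 -> 20 -> 45
Step 4: curr=8, set curr.next=prev(31) | reversed so far: 8 -> 31 -> 20 -> 45

8 -> 31 -> 20 -> 45 -> None


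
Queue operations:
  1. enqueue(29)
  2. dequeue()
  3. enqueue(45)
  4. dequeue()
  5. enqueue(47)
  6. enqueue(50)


enqueue(29) -> [29]
dequeue()->29, []
enqueue(45) -> [45]
dequeue()->45, []
enqueue(47) -> [47]
enqueue(50) -> [47, 50]

Final queue: [47, 50]


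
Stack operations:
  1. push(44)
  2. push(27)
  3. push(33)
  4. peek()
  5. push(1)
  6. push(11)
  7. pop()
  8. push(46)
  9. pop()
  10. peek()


push(44) -> [44]
push(27) -> [44, 27]
push(33) -> [44, 27, 33]
peek()->33
push(1) -> [44, 27, 33, 1]
push(11) -> [44, 27, 33, 1, 11]
pop()->11, [44, 27, 33, 1]
push(46) -> [44, 27, 33, 1, 46]
pop()->46, [44, 27, 33, 1]
peek()->1

Final stack: [44, 27, 33, 1]


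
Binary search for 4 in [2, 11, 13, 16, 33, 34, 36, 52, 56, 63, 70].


Step 1: lo=0, hi=10, mid=5, val=34
Step 2: lo=0, hi=4, mid=2, val=13
Step 3: lo=0, hi=1, mid=0, val=2
Step 4: lo=1, hi=1, mid=1, val=11

Not found


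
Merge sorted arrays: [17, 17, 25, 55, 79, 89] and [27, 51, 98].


Take 17 from A
Take 17 from A
Take 25 from A
Take 27 from B
Take 51 from B
Take 55 from A
Take 79 from A
Take 89 from A

Merged: [17, 17, 25, 27, 51, 55, 79, 89, 98]


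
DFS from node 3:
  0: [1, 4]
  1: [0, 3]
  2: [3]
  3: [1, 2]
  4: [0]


Visit 3, push [2, 1]
Visit 1, push [0]
Visit 0, push [4]
Visit 4, push []
Visit 2, push []

DFS order: [3, 1, 0, 4, 2]


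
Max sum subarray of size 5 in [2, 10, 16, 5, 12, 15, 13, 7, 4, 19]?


[0:5]: 45
[1:6]: 58
[2:7]: 61
[3:8]: 52
[4:9]: 51
[5:10]: 58

Max: 61 at [2:7]


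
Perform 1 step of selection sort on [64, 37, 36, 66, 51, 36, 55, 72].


Initial: [64, 37, 36, 66, 51, 36, 55, 72]
Step 1: min=36 at 2
  Swap: [36, 37, 64, 66, 51, 36, 55, 72]

After 1 step: [36, 37, 64, 66, 51, 36, 55, 72]


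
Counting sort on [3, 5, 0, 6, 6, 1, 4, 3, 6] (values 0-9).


Input: [3, 5, 0, 6, 6, 1, 4, 3, 6]
Counts: [1, 1, 0, 2, 1, 1, 3, 0, 0, 0]

Sorted: [0, 1, 3, 3, 4, 5, 6, 6, 6]


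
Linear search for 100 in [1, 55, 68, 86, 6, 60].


i=0: 1!=100
i=1: 55!=100
i=2: 68!=100
i=3: 86!=100
i=4: 6!=100
i=5: 60!=100

Not found, 6 comps


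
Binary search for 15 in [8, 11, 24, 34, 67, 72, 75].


Step 1: lo=0, hi=6, mid=3, val=34
Step 2: lo=0, hi=2, mid=1, val=11
Step 3: lo=2, hi=2, mid=2, val=24

Not found


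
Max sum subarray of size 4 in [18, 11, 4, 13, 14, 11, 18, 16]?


[0:4]: 46
[1:5]: 42
[2:6]: 42
[3:7]: 56
[4:8]: 59

Max: 59 at [4:8]


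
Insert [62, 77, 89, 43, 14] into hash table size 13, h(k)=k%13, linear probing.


Insert 62: h=10 -> slot 10
Insert 77: h=12 -> slot 12
Insert 89: h=11 -> slot 11
Insert 43: h=4 -> slot 4
Insert 14: h=1 -> slot 1

Table: [None, 14, None, None, 43, None, None, None, None, None, 62, 89, 77]


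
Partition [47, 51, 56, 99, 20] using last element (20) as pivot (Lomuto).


Pivot: 20
Place pivot at 0: [20, 51, 56, 99, 47]

Partitioned: [20, 51, 56, 99, 47]


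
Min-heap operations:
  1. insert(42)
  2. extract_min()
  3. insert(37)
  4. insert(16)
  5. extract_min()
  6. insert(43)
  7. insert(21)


insert(42) -> [42]
extract_min()->42, []
insert(37) -> [37]
insert(16) -> [16, 37]
extract_min()->16, [37]
insert(43) -> [37, 43]
insert(21) -> [21, 43, 37]

Final heap: [21, 43, 37]


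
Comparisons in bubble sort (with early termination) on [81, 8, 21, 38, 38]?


Algorithm: bubble sort (with early termination)
Input: [81, 8, 21, 38, 38]
Sorted: [8, 21, 38, 38, 81]

7


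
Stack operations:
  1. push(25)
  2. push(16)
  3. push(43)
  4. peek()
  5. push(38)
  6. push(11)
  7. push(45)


push(25) -> [25]
push(16) -> [25, 16]
push(43) -> [25, 16, 43]
peek()->43
push(38) -> [25, 16, 43, 38]
push(11) -> [25, 16, 43, 38, 11]
push(45) -> [25, 16, 43, 38, 11, 45]

Final stack: [25, 16, 43, 38, 11, 45]


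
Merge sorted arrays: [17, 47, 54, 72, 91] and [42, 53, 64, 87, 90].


Take 17 from A
Take 42 from B
Take 47 from A
Take 53 from B
Take 54 from A
Take 64 from B
Take 72 from A
Take 87 from B
Take 90 from B

Merged: [17, 42, 47, 53, 54, 64, 72, 87, 90, 91]


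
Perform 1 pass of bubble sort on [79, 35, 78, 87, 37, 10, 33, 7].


Initial: [79, 35, 78, 87, 37, 10, 33, 7]
Pass 1: [35, 78, 79, 37, 10, 33, 7, 87] (6 swaps)

After 1 pass: [35, 78, 79, 37, 10, 33, 7, 87]


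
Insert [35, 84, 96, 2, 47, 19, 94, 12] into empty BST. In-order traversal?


Insert 35: root
Insert 84: R from 35
Insert 96: R from 35 -> R from 84
Insert 2: L from 35
Insert 47: R from 35 -> L from 84
Insert 19: L from 35 -> R from 2
Insert 94: R from 35 -> R from 84 -> L from 96
Insert 12: L from 35 -> R from 2 -> L from 19

In-order: [2, 12, 19, 35, 47, 84, 94, 96]


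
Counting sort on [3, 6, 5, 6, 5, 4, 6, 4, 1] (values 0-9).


Input: [3, 6, 5, 6, 5, 4, 6, 4, 1]
Counts: [0, 1, 0, 1, 2, 2, 3, 0, 0, 0]

Sorted: [1, 3, 4, 4, 5, 5, 6, 6, 6]


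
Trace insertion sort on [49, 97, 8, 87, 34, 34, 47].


Initial: [49, 97, 8, 87, 34, 34, 47]
Insert 97: [49, 97, 8, 87, 34, 34, 47]
Insert 8: [8, 49, 97, 87, 34, 34, 47]
Insert 87: [8, 49, 87, 97, 34, 34, 47]
Insert 34: [8, 34, 49, 87, 97, 34, 47]
Insert 34: [8, 34, 34, 49, 87, 97, 47]
Insert 47: [8, 34, 34, 47, 49, 87, 97]

Sorted: [8, 34, 34, 47, 49, 87, 97]


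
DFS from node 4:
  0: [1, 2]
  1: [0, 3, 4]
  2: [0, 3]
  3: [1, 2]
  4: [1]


Visit 4, push [1]
Visit 1, push [3, 0]
Visit 0, push [2]
Visit 2, push [3]
Visit 3, push []

DFS order: [4, 1, 0, 2, 3]


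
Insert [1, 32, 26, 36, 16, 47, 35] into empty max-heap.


Insert 1: [1]
Insert 32: [32, 1]
Insert 26: [32, 1, 26]
Insert 36: [36, 32, 26, 1]
Insert 16: [36, 32, 26, 1, 16]
Insert 47: [47, 32, 36, 1, 16, 26]
Insert 35: [47, 32, 36, 1, 16, 26, 35]

Final heap: [47, 32, 36, 1, 16, 26, 35]


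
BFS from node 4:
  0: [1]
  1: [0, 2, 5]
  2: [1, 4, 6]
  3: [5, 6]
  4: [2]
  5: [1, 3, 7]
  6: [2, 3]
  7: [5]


Visit 4, enqueue [2]
Visit 2, enqueue [1, 6]
Visit 1, enqueue [0, 5]
Visit 6, enqueue [3]
Visit 0, enqueue []
Visit 5, enqueue [7]
Visit 3, enqueue []
Visit 7, enqueue []

BFS order: [4, 2, 1, 6, 0, 5, 3, 7]


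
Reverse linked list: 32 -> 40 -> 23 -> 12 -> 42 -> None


Step 1: curr=32, set curr.next=prev(None) | reversed so far: 32
Step 2: curr=40, set curr.next=prev(32) | reversed so far: 40 -> 32
Step 3: curr=23, set curr.next=prev(40) | reversed so far: 23 -> 40 -> 32
Step 4: curr=12, set curr.next=prev(23) | reversed so far: 12 -> 23 -> 40 -> 32
Step 5: curr=42, set curr.next=prev(12) | reversed so far: 42 -> 12 -> 23 -> 40 -> 32

42 -> 12 -> 23 -> 40 -> 32 -> None


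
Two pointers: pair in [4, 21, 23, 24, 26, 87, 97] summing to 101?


lo=0(4)+hi=6(97)=101

Yes: 4+97=101


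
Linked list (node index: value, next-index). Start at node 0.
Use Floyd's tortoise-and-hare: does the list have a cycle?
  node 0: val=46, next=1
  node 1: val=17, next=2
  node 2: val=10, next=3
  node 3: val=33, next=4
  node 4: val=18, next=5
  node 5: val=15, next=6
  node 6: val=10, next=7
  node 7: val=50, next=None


Floyd's tortoise (slow, +1) and hare (fast, +2):
  init: slow=0, fast=0
  step 1: slow=1, fast=2
  step 2: slow=2, fast=4
  step 3: slow=3, fast=6
  step 4: fast 6->7->None, no cycle

Cycle: no


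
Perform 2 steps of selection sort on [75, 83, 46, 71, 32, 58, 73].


Initial: [75, 83, 46, 71, 32, 58, 73]
Step 1: min=32 at 4
  Swap: [32, 83, 46, 71, 75, 58, 73]
Step 2: min=46 at 2
  Swap: [32, 46, 83, 71, 75, 58, 73]

After 2 steps: [32, 46, 83, 71, 75, 58, 73]


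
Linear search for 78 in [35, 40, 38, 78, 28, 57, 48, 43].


i=0: 35!=78
i=1: 40!=78
i=2: 38!=78
i=3: 78==78 found!

Found at 3, 4 comps


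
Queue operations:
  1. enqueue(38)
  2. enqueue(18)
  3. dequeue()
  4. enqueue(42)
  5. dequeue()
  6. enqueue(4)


enqueue(38) -> [38]
enqueue(18) -> [38, 18]
dequeue()->38, [18]
enqueue(42) -> [18, 42]
dequeue()->18, [42]
enqueue(4) -> [42, 4]

Final queue: [42, 4]


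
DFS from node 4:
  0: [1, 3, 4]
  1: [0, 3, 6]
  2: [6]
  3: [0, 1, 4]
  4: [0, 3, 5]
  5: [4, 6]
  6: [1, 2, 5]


Visit 4, push [5, 3, 0]
Visit 0, push [3, 1]
Visit 1, push [6, 3]
Visit 3, push []
Visit 6, push [5, 2]
Visit 2, push []
Visit 5, push []

DFS order: [4, 0, 1, 3, 6, 2, 5]


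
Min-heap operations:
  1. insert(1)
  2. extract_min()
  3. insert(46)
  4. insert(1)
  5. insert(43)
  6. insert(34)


insert(1) -> [1]
extract_min()->1, []
insert(46) -> [46]
insert(1) -> [1, 46]
insert(43) -> [1, 46, 43]
insert(34) -> [1, 34, 43, 46]

Final heap: [1, 34, 43, 46]


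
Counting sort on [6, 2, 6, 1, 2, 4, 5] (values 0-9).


Input: [6, 2, 6, 1, 2, 4, 5]
Counts: [0, 1, 2, 0, 1, 1, 2, 0, 0, 0]

Sorted: [1, 2, 2, 4, 5, 6, 6]


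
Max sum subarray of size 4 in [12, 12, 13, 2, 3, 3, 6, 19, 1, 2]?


[0:4]: 39
[1:5]: 30
[2:6]: 21
[3:7]: 14
[4:8]: 31
[5:9]: 29
[6:10]: 28

Max: 39 at [0:4]


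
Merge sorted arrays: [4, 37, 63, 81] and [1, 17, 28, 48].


Take 1 from B
Take 4 from A
Take 17 from B
Take 28 from B
Take 37 from A
Take 48 from B

Merged: [1, 4, 17, 28, 37, 48, 63, 81]


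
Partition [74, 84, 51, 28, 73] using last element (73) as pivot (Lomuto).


Pivot: 73
  51 <= 73: swap -> [51, 84, 74, 28, 73]
  28 <= 73: swap -> [51, 28, 74, 84, 73]
Place pivot at 2: [51, 28, 73, 84, 74]

Partitioned: [51, 28, 73, 84, 74]


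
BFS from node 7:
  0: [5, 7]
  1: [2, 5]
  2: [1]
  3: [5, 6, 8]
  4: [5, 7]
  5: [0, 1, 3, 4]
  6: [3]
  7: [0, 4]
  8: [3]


Visit 7, enqueue [0, 4]
Visit 0, enqueue [5]
Visit 4, enqueue []
Visit 5, enqueue [1, 3]
Visit 1, enqueue [2]
Visit 3, enqueue [6, 8]
Visit 2, enqueue []
Visit 6, enqueue []
Visit 8, enqueue []

BFS order: [7, 0, 4, 5, 1, 3, 2, 6, 8]


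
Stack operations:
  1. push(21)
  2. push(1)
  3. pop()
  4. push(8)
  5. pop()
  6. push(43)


push(21) -> [21]
push(1) -> [21, 1]
pop()->1, [21]
push(8) -> [21, 8]
pop()->8, [21]
push(43) -> [21, 43]

Final stack: [21, 43]


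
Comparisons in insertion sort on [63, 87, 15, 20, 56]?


Algorithm: insertion sort
Input: [63, 87, 15, 20, 56]
Sorted: [15, 20, 56, 63, 87]

9


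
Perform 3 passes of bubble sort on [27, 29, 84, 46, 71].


Initial: [27, 29, 84, 46, 71]
Pass 1: [27, 29, 46, 71, 84] (2 swaps)
Pass 2: [27, 29, 46, 71, 84] (0 swaps)
Pass 3: [27, 29, 46, 71, 84] (0 swaps)

After 3 passes: [27, 29, 46, 71, 84]


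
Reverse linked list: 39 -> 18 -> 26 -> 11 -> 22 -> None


Step 1: curr=39, set curr.next=prev(None) | reversed so far: 39
Step 2: curr=18, set curr.next=prev(39) | reversed so far: 18 -> 39
Step 3: curr=26, set curr.next=prev(18) | reversed so far: 26 -> 18 -> 39
Step 4: curr=11, set curr.next=prev(26) | reversed so far: 11 -> 26 -> 18 -> 39
Step 5: curr=22, set curr.next=prev(11) | reversed so far: 22 -> 11 -> 26 -> 18 -> 39

22 -> 11 -> 26 -> 18 -> 39 -> None


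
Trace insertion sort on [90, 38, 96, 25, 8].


Initial: [90, 38, 96, 25, 8]
Insert 38: [38, 90, 96, 25, 8]
Insert 96: [38, 90, 96, 25, 8]
Insert 25: [25, 38, 90, 96, 8]
Insert 8: [8, 25, 38, 90, 96]

Sorted: [8, 25, 38, 90, 96]


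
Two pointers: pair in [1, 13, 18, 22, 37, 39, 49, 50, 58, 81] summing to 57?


lo=0(1)+hi=9(81)=82
lo=0(1)+hi=8(58)=59
lo=0(1)+hi=7(50)=51
lo=1(13)+hi=7(50)=63
lo=1(13)+hi=6(49)=62
lo=1(13)+hi=5(39)=52
lo=2(18)+hi=5(39)=57

Yes: 18+39=57


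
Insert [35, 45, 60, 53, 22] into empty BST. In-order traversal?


Insert 35: root
Insert 45: R from 35
Insert 60: R from 35 -> R from 45
Insert 53: R from 35 -> R from 45 -> L from 60
Insert 22: L from 35

In-order: [22, 35, 45, 53, 60]


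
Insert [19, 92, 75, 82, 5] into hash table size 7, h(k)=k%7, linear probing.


Insert 19: h=5 -> slot 5
Insert 92: h=1 -> slot 1
Insert 75: h=5, 1 probes -> slot 6
Insert 82: h=5, 2 probes -> slot 0
Insert 5: h=5, 4 probes -> slot 2

Table: [82, 92, 5, None, None, 19, 75]


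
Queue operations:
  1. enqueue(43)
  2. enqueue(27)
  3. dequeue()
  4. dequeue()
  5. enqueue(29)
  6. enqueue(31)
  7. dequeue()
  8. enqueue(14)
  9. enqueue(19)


enqueue(43) -> [43]
enqueue(27) -> [43, 27]
dequeue()->43, [27]
dequeue()->27, []
enqueue(29) -> [29]
enqueue(31) -> [29, 31]
dequeue()->29, [31]
enqueue(14) -> [31, 14]
enqueue(19) -> [31, 14, 19]

Final queue: [31, 14, 19]


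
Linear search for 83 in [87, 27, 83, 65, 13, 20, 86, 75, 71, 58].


i=0: 87!=83
i=1: 27!=83
i=2: 83==83 found!

Found at 2, 3 comps


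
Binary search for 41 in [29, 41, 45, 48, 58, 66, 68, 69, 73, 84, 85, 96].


Step 1: lo=0, hi=11, mid=5, val=66
Step 2: lo=0, hi=4, mid=2, val=45
Step 3: lo=0, hi=1, mid=0, val=29
Step 4: lo=1, hi=1, mid=1, val=41

Found at index 1


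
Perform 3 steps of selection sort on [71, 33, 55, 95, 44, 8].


Initial: [71, 33, 55, 95, 44, 8]
Step 1: min=8 at 5
  Swap: [8, 33, 55, 95, 44, 71]
Step 2: min=33 at 1
  Swap: [8, 33, 55, 95, 44, 71]
Step 3: min=44 at 4
  Swap: [8, 33, 44, 95, 55, 71]

After 3 steps: [8, 33, 44, 95, 55, 71]


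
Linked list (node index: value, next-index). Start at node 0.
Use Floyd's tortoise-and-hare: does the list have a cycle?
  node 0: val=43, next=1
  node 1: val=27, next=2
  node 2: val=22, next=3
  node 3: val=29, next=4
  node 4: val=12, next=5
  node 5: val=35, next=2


Floyd's tortoise (slow, +1) and hare (fast, +2):
  init: slow=0, fast=0
  step 1: slow=1, fast=2
  step 2: slow=2, fast=4
  step 3: slow=3, fast=2
  step 4: slow=4, fast=4
  slow == fast at node 4: cycle detected

Cycle: yes


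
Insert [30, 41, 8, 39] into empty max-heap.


Insert 30: [30]
Insert 41: [41, 30]
Insert 8: [41, 30, 8]
Insert 39: [41, 39, 8, 30]

Final heap: [41, 39, 8, 30]


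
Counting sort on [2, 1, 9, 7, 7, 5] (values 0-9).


Input: [2, 1, 9, 7, 7, 5]
Counts: [0, 1, 1, 0, 0, 1, 0, 2, 0, 1]

Sorted: [1, 2, 5, 7, 7, 9]


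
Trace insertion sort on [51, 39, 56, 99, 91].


Initial: [51, 39, 56, 99, 91]
Insert 39: [39, 51, 56, 99, 91]
Insert 56: [39, 51, 56, 99, 91]
Insert 99: [39, 51, 56, 99, 91]
Insert 91: [39, 51, 56, 91, 99]

Sorted: [39, 51, 56, 91, 99]


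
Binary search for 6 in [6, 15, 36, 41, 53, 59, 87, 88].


Step 1: lo=0, hi=7, mid=3, val=41
Step 2: lo=0, hi=2, mid=1, val=15
Step 3: lo=0, hi=0, mid=0, val=6

Found at index 0


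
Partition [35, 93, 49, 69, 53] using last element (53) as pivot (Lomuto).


Pivot: 53
  35 <= 53: advance i (no swap)
  49 <= 53: swap -> [35, 49, 93, 69, 53]
Place pivot at 2: [35, 49, 53, 69, 93]

Partitioned: [35, 49, 53, 69, 93]


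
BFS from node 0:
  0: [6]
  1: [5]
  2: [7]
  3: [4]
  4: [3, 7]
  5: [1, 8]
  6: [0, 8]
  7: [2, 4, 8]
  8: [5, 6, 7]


Visit 0, enqueue [6]
Visit 6, enqueue [8]
Visit 8, enqueue [5, 7]
Visit 5, enqueue [1]
Visit 7, enqueue [2, 4]
Visit 1, enqueue []
Visit 2, enqueue []
Visit 4, enqueue [3]
Visit 3, enqueue []

BFS order: [0, 6, 8, 5, 7, 1, 2, 4, 3]


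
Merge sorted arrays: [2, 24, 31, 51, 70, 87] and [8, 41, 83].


Take 2 from A
Take 8 from B
Take 24 from A
Take 31 from A
Take 41 from B
Take 51 from A
Take 70 from A
Take 83 from B

Merged: [2, 8, 24, 31, 41, 51, 70, 83, 87]


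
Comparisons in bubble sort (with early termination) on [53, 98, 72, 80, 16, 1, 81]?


Algorithm: bubble sort (with early termination)
Input: [53, 98, 72, 80, 16, 1, 81]
Sorted: [1, 16, 53, 72, 80, 81, 98]

21


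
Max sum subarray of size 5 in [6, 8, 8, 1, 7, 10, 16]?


[0:5]: 30
[1:6]: 34
[2:7]: 42

Max: 42 at [2:7]


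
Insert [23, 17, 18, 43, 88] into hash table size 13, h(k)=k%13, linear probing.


Insert 23: h=10 -> slot 10
Insert 17: h=4 -> slot 4
Insert 18: h=5 -> slot 5
Insert 43: h=4, 2 probes -> slot 6
Insert 88: h=10, 1 probes -> slot 11

Table: [None, None, None, None, 17, 18, 43, None, None, None, 23, 88, None]


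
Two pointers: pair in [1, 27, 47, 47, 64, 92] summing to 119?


lo=0(1)+hi=5(92)=93
lo=1(27)+hi=5(92)=119

Yes: 27+92=119


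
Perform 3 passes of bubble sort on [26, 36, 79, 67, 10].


Initial: [26, 36, 79, 67, 10]
Pass 1: [26, 36, 67, 10, 79] (2 swaps)
Pass 2: [26, 36, 10, 67, 79] (1 swaps)
Pass 3: [26, 10, 36, 67, 79] (1 swaps)

After 3 passes: [26, 10, 36, 67, 79]


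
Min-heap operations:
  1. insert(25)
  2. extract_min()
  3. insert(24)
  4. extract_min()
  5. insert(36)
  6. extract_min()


insert(25) -> [25]
extract_min()->25, []
insert(24) -> [24]
extract_min()->24, []
insert(36) -> [36]
extract_min()->36, []

Final heap: []


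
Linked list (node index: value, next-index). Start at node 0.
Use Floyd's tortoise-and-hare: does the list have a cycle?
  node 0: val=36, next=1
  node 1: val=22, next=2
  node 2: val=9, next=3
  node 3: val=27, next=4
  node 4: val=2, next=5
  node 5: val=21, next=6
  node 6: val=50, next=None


Floyd's tortoise (slow, +1) and hare (fast, +2):
  init: slow=0, fast=0
  step 1: slow=1, fast=2
  step 2: slow=2, fast=4
  step 3: slow=3, fast=6
  step 4: fast -> None, no cycle

Cycle: no


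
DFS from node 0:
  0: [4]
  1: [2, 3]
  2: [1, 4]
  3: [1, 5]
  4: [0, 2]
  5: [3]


Visit 0, push [4]
Visit 4, push [2]
Visit 2, push [1]
Visit 1, push [3]
Visit 3, push [5]
Visit 5, push []

DFS order: [0, 4, 2, 1, 3, 5]


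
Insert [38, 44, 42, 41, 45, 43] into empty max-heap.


Insert 38: [38]
Insert 44: [44, 38]
Insert 42: [44, 38, 42]
Insert 41: [44, 41, 42, 38]
Insert 45: [45, 44, 42, 38, 41]
Insert 43: [45, 44, 43, 38, 41, 42]

Final heap: [45, 44, 43, 38, 41, 42]


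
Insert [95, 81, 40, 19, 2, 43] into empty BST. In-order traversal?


Insert 95: root
Insert 81: L from 95
Insert 40: L from 95 -> L from 81
Insert 19: L from 95 -> L from 81 -> L from 40
Insert 2: L from 95 -> L from 81 -> L from 40 -> L from 19
Insert 43: L from 95 -> L from 81 -> R from 40

In-order: [2, 19, 40, 43, 81, 95]


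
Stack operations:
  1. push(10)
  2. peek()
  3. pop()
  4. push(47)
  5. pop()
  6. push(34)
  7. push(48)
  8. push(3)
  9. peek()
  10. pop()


push(10) -> [10]
peek()->10
pop()->10, []
push(47) -> [47]
pop()->47, []
push(34) -> [34]
push(48) -> [34, 48]
push(3) -> [34, 48, 3]
peek()->3
pop()->3, [34, 48]

Final stack: [34, 48]


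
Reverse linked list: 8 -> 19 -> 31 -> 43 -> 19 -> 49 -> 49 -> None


Step 1: curr=8, set curr.next=prev(None) | reversed so far: 8
Step 2: curr=19, set curr.next=prev(8) | reversed so far: 19 -> 8
Step 3: curr=31, set curr.next=prev(19) | reversed so far: 31 -> 19 -> 8
Step 4: curr=43, set curr.next=prev(31) | reversed so far: 43 -> 31 -> 19 -> 8
Step 5: curr=19, set curr.next=prev(43) | reversed so far: 19 -> 43 -> 31 -> 19 -> 8
Step 6: curr=49, set curr.next=prev(19) | reversed so far: 49 -> 19 -> 43 -> 31 -> 19 -> 8
Step 7: curr=49, set curr.next=prev(49) | reversed so far: 49 -> 49 -> 19 -> 43 -> 31 -> 19 -> 8

49 -> 49 -> 19 -> 43 -> 31 -> 19 -> 8 -> None


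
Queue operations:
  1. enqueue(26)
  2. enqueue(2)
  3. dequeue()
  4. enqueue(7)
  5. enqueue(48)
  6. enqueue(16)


enqueue(26) -> [26]
enqueue(2) -> [26, 2]
dequeue()->26, [2]
enqueue(7) -> [2, 7]
enqueue(48) -> [2, 7, 48]
enqueue(16) -> [2, 7, 48, 16]

Final queue: [2, 7, 48, 16]


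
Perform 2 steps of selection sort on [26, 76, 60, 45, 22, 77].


Initial: [26, 76, 60, 45, 22, 77]
Step 1: min=22 at 4
  Swap: [22, 76, 60, 45, 26, 77]
Step 2: min=26 at 4
  Swap: [22, 26, 60, 45, 76, 77]

After 2 steps: [22, 26, 60, 45, 76, 77]


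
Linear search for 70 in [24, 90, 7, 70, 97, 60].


i=0: 24!=70
i=1: 90!=70
i=2: 7!=70
i=3: 70==70 found!

Found at 3, 4 comps


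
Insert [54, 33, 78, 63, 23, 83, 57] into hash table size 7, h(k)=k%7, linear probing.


Insert 54: h=5 -> slot 5
Insert 33: h=5, 1 probes -> slot 6
Insert 78: h=1 -> slot 1
Insert 63: h=0 -> slot 0
Insert 23: h=2 -> slot 2
Insert 83: h=6, 4 probes -> slot 3
Insert 57: h=1, 3 probes -> slot 4

Table: [63, 78, 23, 83, 57, 54, 33]


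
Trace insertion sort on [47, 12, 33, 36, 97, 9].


Initial: [47, 12, 33, 36, 97, 9]
Insert 12: [12, 47, 33, 36, 97, 9]
Insert 33: [12, 33, 47, 36, 97, 9]
Insert 36: [12, 33, 36, 47, 97, 9]
Insert 97: [12, 33, 36, 47, 97, 9]
Insert 9: [9, 12, 33, 36, 47, 97]

Sorted: [9, 12, 33, 36, 47, 97]


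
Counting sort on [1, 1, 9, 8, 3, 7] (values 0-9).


Input: [1, 1, 9, 8, 3, 7]
Counts: [0, 2, 0, 1, 0, 0, 0, 1, 1, 1]

Sorted: [1, 1, 3, 7, 8, 9]


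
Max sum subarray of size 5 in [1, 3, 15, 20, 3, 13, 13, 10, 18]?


[0:5]: 42
[1:6]: 54
[2:7]: 64
[3:8]: 59
[4:9]: 57

Max: 64 at [2:7]


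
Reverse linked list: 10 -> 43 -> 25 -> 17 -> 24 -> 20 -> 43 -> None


Step 1: curr=10, set curr.next=prev(None) | reversed so far: 10
Step 2: curr=43, set curr.next=prev(10) | reversed so far: 43 -> 10
Step 3: curr=25, set curr.next=prev(43) | reversed so far: 25 -> 43 -> 10
Step 4: curr=17, set curr.next=prev(25) | reversed so far: 17 -> 25 -> 43 -> 10
Step 5: curr=24, set curr.next=prev(17) | reversed so far: 24 -> 17 -> 25 -> 43 -> 10
Step 6: curr=20, set curr.next=prev(24) | reversed so far: 20 -> 24 -> 17 -> 25 -> 43 -> 10
Step 7: curr=43, set curr.next=prev(20) | reversed so far: 43 -> 20 -> 24 -> 17 -> 25 -> 43 -> 10

43 -> 20 -> 24 -> 17 -> 25 -> 43 -> 10 -> None


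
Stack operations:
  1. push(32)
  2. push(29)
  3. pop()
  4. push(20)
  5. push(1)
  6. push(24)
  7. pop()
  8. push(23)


push(32) -> [32]
push(29) -> [32, 29]
pop()->29, [32]
push(20) -> [32, 20]
push(1) -> [32, 20, 1]
push(24) -> [32, 20, 1, 24]
pop()->24, [32, 20, 1]
push(23) -> [32, 20, 1, 23]

Final stack: [32, 20, 1, 23]


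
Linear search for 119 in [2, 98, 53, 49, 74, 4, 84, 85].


i=0: 2!=119
i=1: 98!=119
i=2: 53!=119
i=3: 49!=119
i=4: 74!=119
i=5: 4!=119
i=6: 84!=119
i=7: 85!=119

Not found, 8 comps


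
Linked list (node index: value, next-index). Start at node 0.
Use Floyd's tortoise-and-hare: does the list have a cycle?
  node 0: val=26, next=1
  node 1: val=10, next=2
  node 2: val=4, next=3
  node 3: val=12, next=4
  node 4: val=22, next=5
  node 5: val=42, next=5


Floyd's tortoise (slow, +1) and hare (fast, +2):
  init: slow=0, fast=0
  step 1: slow=1, fast=2
  step 2: slow=2, fast=4
  step 3: slow=3, fast=5
  step 4: slow=4, fast=5
  step 5: slow=5, fast=5
  slow == fast at node 5: cycle detected

Cycle: yes


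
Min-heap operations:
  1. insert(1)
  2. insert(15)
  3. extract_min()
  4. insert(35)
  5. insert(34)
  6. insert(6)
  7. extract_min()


insert(1) -> [1]
insert(15) -> [1, 15]
extract_min()->1, [15]
insert(35) -> [15, 35]
insert(34) -> [15, 35, 34]
insert(6) -> [6, 15, 34, 35]
extract_min()->6, [15, 35, 34]

Final heap: [15, 35, 34]


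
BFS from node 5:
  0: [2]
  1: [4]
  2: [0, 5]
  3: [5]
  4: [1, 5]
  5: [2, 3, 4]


Visit 5, enqueue [2, 3, 4]
Visit 2, enqueue [0]
Visit 3, enqueue []
Visit 4, enqueue [1]
Visit 0, enqueue []
Visit 1, enqueue []

BFS order: [5, 2, 3, 4, 0, 1]


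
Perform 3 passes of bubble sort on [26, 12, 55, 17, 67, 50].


Initial: [26, 12, 55, 17, 67, 50]
Pass 1: [12, 26, 17, 55, 50, 67] (3 swaps)
Pass 2: [12, 17, 26, 50, 55, 67] (2 swaps)
Pass 3: [12, 17, 26, 50, 55, 67] (0 swaps)

After 3 passes: [12, 17, 26, 50, 55, 67]


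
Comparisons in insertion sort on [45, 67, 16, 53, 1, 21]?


Algorithm: insertion sort
Input: [45, 67, 16, 53, 1, 21]
Sorted: [1, 16, 21, 45, 53, 67]

13


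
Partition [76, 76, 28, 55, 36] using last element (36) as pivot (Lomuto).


Pivot: 36
  28 <= 36: swap -> [28, 76, 76, 55, 36]
Place pivot at 1: [28, 36, 76, 55, 76]

Partitioned: [28, 36, 76, 55, 76]


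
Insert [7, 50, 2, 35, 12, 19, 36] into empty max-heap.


Insert 7: [7]
Insert 50: [50, 7]
Insert 2: [50, 7, 2]
Insert 35: [50, 35, 2, 7]
Insert 12: [50, 35, 2, 7, 12]
Insert 19: [50, 35, 19, 7, 12, 2]
Insert 36: [50, 35, 36, 7, 12, 2, 19]

Final heap: [50, 35, 36, 7, 12, 2, 19]
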